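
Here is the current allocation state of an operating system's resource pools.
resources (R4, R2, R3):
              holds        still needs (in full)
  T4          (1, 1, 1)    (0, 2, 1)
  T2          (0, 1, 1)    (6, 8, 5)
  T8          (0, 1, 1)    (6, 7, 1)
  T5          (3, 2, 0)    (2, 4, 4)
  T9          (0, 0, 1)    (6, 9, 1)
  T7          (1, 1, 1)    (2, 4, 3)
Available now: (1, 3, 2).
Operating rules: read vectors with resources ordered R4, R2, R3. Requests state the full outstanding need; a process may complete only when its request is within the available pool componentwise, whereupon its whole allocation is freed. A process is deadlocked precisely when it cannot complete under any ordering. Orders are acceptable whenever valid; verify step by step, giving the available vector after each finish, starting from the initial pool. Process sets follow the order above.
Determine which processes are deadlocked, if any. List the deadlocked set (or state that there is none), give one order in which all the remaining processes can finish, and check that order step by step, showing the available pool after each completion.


Nothing here is deadlocked.
Key observation: T4 fits the free pool immediately, and its release cascades until everyone finishes.
The rest can finish in the order T4, T7, T5, T8, T2, T9. Walking it through:
  pool = (1, 3, 2)
  T4: need (0, 2, 1) fits (1, 3, 2); releases (1, 1, 1), pool now (2, 4, 3)
  T7: need (2, 4, 3) fits (2, 4, 3); releases (1, 1, 1), pool now (3, 5, 4)
  T5: need (2, 4, 4) fits (3, 5, 4); releases (3, 2, 0), pool now (6, 7, 4)
  T8: need (6, 7, 1) fits (6, 7, 4); releases (0, 1, 1), pool now (6, 8, 5)
  T2: need (6, 8, 5) fits (6, 8, 5); releases (0, 1, 1), pool now (6, 9, 6)
  T9: need (6, 9, 1) fits (6, 9, 6); releases (0, 0, 1), pool now (6, 9, 7)


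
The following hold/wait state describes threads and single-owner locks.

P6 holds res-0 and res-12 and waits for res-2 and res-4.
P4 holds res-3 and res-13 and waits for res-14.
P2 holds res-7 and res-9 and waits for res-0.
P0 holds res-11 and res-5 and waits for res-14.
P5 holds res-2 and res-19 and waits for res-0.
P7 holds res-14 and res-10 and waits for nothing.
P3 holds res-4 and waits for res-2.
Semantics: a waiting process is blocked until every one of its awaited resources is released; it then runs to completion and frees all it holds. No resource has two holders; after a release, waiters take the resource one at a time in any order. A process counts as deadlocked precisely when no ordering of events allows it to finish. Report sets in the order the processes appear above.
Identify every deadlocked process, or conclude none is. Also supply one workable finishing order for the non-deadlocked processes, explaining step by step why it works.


Deadlocked: P6, P2, P5 and P3.
Key observation: the knot is the closed ring of waits P6 -> P5 -> P6; P3 is caught in further circular waits and P2 waits into the deadlock from upstream.
The rest can finish in the order P7, P4, P0.
Step-by-step check:
  P7 waits on nothing -> runs at once and releases res-14 and res-10
  P4 waits on res-14 — all released -> runs and releases res-3 and res-13
  P0 waits on res-14 — all released -> runs and releases res-11 and res-5


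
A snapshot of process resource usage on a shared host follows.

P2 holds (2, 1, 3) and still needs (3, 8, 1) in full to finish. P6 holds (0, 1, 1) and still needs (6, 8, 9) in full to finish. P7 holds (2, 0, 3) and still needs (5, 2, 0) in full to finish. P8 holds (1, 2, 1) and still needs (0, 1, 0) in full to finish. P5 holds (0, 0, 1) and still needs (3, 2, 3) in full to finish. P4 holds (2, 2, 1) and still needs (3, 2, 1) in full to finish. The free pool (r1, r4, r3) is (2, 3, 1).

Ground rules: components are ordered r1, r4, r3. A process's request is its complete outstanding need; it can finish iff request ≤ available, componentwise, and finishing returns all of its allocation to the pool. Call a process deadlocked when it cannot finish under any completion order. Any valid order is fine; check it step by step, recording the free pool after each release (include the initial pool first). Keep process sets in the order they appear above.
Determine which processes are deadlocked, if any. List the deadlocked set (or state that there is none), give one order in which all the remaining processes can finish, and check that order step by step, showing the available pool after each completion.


Deadlocked set: P2 and P6.
Key observation: r4 is the bottleneck — with P8, P4, P7, P5 done the pool holds (7, 7, 7), short of every remaining need.
One completion order for the rest: P8, P4, P7, P5. Verifying each step:
  pool = (2, 3, 1)
  P8: need (0, 1, 0) fits (2, 3, 1); releases (1, 2, 1), pool now (3, 5, 2)
  P4: need (3, 2, 1) fits (3, 5, 2); releases (2, 2, 1), pool now (5, 7, 3)
  P7: need (5, 2, 0) fits (5, 7, 3); releases (2, 0, 3), pool now (7, 7, 6)
  P5: need (3, 2, 3) fits (7, 7, 6); releases (0, 0, 1), pool now (7, 7, 7)
The stuck group stays short no matter what:
  P2 cannot run: need (3, 8, 1) vs free (7, 7, 7) (insufficient r4)
  P6 cannot run: need (6, 8, 9) vs free (7, 7, 7) (insufficient r4 and r3)


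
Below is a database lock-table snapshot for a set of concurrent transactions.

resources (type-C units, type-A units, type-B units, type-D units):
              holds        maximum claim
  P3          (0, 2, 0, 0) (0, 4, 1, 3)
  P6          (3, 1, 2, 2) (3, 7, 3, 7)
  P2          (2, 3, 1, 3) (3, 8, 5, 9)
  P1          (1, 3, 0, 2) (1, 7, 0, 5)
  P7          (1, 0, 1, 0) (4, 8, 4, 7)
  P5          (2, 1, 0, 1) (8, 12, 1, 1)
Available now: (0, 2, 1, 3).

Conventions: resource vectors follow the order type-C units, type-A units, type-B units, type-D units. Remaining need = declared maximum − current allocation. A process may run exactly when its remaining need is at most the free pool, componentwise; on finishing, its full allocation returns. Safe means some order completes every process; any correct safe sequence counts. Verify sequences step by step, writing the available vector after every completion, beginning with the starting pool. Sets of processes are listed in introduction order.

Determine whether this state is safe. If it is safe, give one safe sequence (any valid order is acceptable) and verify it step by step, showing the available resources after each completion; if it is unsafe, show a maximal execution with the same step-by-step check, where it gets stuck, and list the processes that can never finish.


SAFE. One safe sequence: P3, P1, P6, P7, P2, P5.
Key observation: P3 marks the first exact bind of the order: its need (0, 2, 1, 3) fits the free (0, 2, 1, 3) with zero slack on a requested resource.
Verifying each step:
  pool = (0, 2, 1, 3)
  run P3 (needs (0, 2, 1, 3), free (0, 2, 1, 3)); after release of (0, 2, 0, 0) the pool is (0, 4, 1, 3)
  run P1 (needs (0, 4, 0, 3), free (0, 4, 1, 3)); after release of (1, 3, 0, 2) the pool is (1, 7, 1, 5)
  run P6 (needs (0, 6, 1, 5), free (1, 7, 1, 5)); after release of (3, 1, 2, 2) the pool is (4, 8, 3, 7)
  run P7 (needs (3, 8, 3, 7), free (4, 8, 3, 7)); after release of (1, 0, 1, 0) the pool is (5, 8, 4, 7)
  run P2 (needs (1, 5, 4, 6), free (5, 8, 4, 7)); after release of (2, 3, 1, 3) the pool is (7, 11, 5, 10)
  run P5 (needs (6, 11, 1, 0), free (7, 11, 5, 10)); after release of (2, 1, 0, 1) the pool is (9, 12, 5, 11)


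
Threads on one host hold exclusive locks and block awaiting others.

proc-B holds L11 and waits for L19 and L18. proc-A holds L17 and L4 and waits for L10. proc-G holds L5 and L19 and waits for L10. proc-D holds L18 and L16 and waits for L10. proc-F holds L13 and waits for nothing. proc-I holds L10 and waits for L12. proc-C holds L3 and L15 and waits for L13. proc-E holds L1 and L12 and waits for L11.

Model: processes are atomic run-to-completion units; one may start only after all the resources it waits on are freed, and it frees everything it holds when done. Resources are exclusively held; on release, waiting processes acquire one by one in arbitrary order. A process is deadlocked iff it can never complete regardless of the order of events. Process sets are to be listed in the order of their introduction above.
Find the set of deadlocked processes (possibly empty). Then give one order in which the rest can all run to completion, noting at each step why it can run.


The deadlocked set is proc-B, proc-A, proc-G, proc-D, proc-I and proc-E.
Key observation: the cycle proc-B -> proc-G -> proc-I -> proc-E -> proc-B can never break — each member waits on the next; proc-D is caught in further circular waits and proc-A waits into the deadlock from upstream.
One completion order for the rest: proc-F, proc-C.
Walking it through:
  proc-F waits on nothing -> runs at once and releases L13
  proc-C waits on L13 — all released -> runs and releases L3 and L15


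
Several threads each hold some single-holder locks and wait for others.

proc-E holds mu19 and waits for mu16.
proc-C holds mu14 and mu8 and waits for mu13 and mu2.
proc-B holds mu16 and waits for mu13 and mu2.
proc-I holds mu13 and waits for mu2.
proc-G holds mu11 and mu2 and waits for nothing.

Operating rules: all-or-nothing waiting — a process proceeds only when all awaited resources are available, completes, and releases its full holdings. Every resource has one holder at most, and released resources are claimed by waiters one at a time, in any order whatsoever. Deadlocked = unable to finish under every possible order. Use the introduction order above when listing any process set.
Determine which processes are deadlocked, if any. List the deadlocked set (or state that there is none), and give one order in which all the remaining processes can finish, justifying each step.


No process is deadlocked.
Key observation: the wait relation is loop-free; peeling off processes with no waits unwinds the whole state.
A valid finishing order for the others: proc-G, proc-I, proc-C, proc-B, proc-E.
Verifying each step:
  run proc-G (it waits on nothing); releases mu11 and mu2
  run proc-I (all its waits — mu2 — are resolved); releases mu13
  run proc-C (all its waits — mu13 and mu2 — are resolved); releases mu14 and mu8
  run proc-B (all its waits — mu13 and mu2 — are resolved); releases mu16
  run proc-E (all its waits — mu16 — are resolved); releases mu19


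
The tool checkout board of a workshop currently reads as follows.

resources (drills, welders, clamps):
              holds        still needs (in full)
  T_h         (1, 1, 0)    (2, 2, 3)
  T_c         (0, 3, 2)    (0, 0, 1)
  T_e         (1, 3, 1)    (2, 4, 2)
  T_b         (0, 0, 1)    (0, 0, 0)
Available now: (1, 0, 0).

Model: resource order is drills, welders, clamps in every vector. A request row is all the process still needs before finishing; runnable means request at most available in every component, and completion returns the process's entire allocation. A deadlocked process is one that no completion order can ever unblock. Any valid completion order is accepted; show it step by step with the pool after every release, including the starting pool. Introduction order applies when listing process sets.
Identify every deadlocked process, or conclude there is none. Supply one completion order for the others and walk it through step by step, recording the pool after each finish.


Deadlocked set: T_h and T_e.
Key observation: no order helps: past T_b, T_c, the free pool tops out at (1, 3, 3), below what each blocked process needs in drills.
The rest can finish in the order T_b, T_c. Step-by-step check:
  pool = (1, 0, 0)
  run T_b (needs (0, 0, 0), free (1, 0, 0)); after release of (0, 0, 1) the pool is (1, 0, 1)
  run T_c (needs (0, 0, 1), free (1, 0, 1)); after release of (0, 3, 2) the pool is (1, 3, 3)
None of the blocked processes ever fits:
  T_h still needs (2, 2, 3) but only (1, 3, 3) is free — short on drills
  T_e still needs (2, 4, 2) but only (1, 3, 3) is free — short on drills and welders


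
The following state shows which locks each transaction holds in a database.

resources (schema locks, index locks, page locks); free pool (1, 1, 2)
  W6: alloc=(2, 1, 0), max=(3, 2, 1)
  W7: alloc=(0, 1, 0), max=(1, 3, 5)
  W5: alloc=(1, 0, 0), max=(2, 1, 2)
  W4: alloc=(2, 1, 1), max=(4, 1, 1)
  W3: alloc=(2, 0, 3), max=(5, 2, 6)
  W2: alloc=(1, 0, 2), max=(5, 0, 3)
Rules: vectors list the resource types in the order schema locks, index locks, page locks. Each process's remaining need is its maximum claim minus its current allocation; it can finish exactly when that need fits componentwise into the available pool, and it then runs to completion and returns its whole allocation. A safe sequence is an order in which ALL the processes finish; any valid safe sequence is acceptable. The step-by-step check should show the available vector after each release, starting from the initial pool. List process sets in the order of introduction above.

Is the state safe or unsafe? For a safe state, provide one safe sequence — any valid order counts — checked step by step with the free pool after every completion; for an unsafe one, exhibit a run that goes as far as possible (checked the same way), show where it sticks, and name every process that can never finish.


The state is SAFE; one workable sequence: W5, W4, W2, W7, W3, W6.
Key observation: at W5 the run first touches a limit — (1, 1, 2) against (1, 1, 2), exact on a resource it actually requests.
Check, step by step:
  pool = (1, 1, 2)
  W5 needs (1, 1, 2) <= (1, 1, 2) -> finishes; pool += (1, 0, 0) = (2, 1, 2)
  W4 needs (2, 0, 0) <= (2, 1, 2) -> finishes; pool += (2, 1, 1) = (4, 2, 3)
  W2 needs (4, 0, 1) <= (4, 2, 3) -> finishes; pool += (1, 0, 2) = (5, 2, 5)
  W7 needs (1, 2, 5) <= (5, 2, 5) -> finishes; pool += (0, 1, 0) = (5, 3, 5)
  W3 needs (3, 2, 3) <= (5, 3, 5) -> finishes; pool += (2, 0, 3) = (7, 3, 8)
  W6 needs (1, 1, 1) <= (7, 3, 8) -> finishes; pool += (2, 1, 0) = (9, 4, 8)


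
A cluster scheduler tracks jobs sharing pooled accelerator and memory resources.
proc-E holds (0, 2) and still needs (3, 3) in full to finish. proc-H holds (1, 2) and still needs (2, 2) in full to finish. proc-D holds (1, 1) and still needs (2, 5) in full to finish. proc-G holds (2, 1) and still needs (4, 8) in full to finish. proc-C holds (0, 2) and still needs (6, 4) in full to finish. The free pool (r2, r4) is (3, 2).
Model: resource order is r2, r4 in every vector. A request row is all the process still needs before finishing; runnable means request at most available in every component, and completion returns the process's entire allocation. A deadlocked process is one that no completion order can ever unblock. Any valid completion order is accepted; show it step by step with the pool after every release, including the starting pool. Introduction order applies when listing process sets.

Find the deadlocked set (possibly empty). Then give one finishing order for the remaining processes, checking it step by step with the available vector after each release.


The deadlocked set is proc-G and proc-C.
Key observation: after proc-H, proc-E, proc-D the pool peaks at (5, 7), and each blocked process is short somewhere: proc-G on r4; proc-C on r2.
One completion order for the rest: proc-H, proc-E, proc-D. Step-by-step check:
  pool = (3, 2)
  proc-H needs (2, 2) <= (3, 2) -> finishes; pool += (1, 2) = (4, 4)
  proc-E needs (3, 3) <= (4, 4) -> finishes; pool += (0, 2) = (4, 6)
  proc-D needs (2, 5) <= (4, 6) -> finishes; pool += (1, 1) = (5, 7)
None of the blocked processes ever fits:
  blocked: proc-G wants (4, 8), pool (5, 7) — not enough r4
  blocked: proc-C wants (6, 4), pool (5, 7) — not enough r2


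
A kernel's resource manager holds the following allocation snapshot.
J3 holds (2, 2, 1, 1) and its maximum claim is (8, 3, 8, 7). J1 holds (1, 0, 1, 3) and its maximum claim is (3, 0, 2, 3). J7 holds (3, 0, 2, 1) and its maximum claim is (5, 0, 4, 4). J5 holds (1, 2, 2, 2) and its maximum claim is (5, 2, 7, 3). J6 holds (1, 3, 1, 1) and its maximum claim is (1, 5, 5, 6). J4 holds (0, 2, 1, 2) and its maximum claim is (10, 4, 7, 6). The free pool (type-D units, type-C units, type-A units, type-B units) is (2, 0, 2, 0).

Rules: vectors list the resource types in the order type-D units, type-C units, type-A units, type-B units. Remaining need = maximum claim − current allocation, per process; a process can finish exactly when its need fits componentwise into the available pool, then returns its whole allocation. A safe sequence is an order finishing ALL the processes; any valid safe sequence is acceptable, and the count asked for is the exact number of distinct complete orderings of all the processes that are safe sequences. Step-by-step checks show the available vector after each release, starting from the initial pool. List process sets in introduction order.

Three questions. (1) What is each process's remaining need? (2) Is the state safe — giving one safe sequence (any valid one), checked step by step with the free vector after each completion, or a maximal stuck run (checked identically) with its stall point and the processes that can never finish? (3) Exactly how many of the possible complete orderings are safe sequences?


(1) Need matrix, components ordered type-D units, type-C units, type-A units, type-B units:
  J3: (6, 1, 7, 6)
  J1: (2, 0, 1, 0)
  J7: (2, 0, 2, 3)
  J5: (4, 0, 5, 1)
  J6: (0, 2, 4, 5)
  J4: (10, 2, 6, 4)
(2) SAFE — a valid safe sequence is J1, J7, J5, J6, J3, J4.
Key observation: at J1 the run first touches a limit — (2, 0, 1, 0) against (2, 0, 2, 0), exact on a resource it actually requests.
Check, step by step:
  pool = (2, 0, 2, 0)
  run J1 (needs (2, 0, 1, 0), free (2, 0, 2, 0)); after release of (1, 0, 1, 3) the pool is (3, 0, 3, 3)
  run J7 (needs (2, 0, 2, 3), free (3, 0, 3, 3)); after release of (3, 0, 2, 1) the pool is (6, 0, 5, 4)
  run J5 (needs (4, 0, 5, 1), free (6, 0, 5, 4)); after release of (1, 2, 2, 2) the pool is (7, 2, 7, 6)
  run J6 (needs (0, 2, 4, 5), free (7, 2, 7, 6)); after release of (1, 3, 1, 1) the pool is (8, 5, 8, 7)
  run J3 (needs (6, 1, 7, 6), free (8, 5, 8, 7)); after release of (2, 2, 1, 1) the pool is (10, 7, 9, 8)
  run J4 (needs (10, 2, 6, 4), free (10, 7, 9, 8)); after release of (0, 2, 1, 2) the pool is (10, 9, 10, 10)
(3) Precisely 2 of the possible complete orderings are safe sequences.


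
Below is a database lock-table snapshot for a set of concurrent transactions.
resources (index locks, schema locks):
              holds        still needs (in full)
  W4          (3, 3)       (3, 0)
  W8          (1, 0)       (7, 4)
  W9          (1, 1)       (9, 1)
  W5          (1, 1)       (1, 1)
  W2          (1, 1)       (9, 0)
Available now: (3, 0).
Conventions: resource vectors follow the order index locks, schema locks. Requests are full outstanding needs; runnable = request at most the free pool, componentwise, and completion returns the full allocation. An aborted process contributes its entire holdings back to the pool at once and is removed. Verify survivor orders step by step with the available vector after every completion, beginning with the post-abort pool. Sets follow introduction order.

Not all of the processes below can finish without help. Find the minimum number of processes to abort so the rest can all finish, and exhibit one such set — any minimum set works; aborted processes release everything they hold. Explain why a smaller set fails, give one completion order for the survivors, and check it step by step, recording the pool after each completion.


The answer: abort W9.
Key observation: W2 could never have finished before the abort; with (1, 1) returned by W9, it fits at step 4.
No smaller set exists: with zero aborts the deadlock remains.
The survivors complete as W4, W8, W5, W2. Verifying each step (starting from the post-abort pool):
  pool = (4, 1)
  W4 needs (3, 0) <= (4, 1) -> finishes; pool += (3, 3) = (7, 4)
  W8 needs (7, 4) <= (7, 4) -> finishes; pool += (1, 0) = (8, 4)
  W5 needs (1, 1) <= (8, 4) -> finishes; pool += (1, 1) = (9, 5)
  W2 needs (9, 0) <= (9, 5) -> finishes; pool += (1, 1) = (10, 6)


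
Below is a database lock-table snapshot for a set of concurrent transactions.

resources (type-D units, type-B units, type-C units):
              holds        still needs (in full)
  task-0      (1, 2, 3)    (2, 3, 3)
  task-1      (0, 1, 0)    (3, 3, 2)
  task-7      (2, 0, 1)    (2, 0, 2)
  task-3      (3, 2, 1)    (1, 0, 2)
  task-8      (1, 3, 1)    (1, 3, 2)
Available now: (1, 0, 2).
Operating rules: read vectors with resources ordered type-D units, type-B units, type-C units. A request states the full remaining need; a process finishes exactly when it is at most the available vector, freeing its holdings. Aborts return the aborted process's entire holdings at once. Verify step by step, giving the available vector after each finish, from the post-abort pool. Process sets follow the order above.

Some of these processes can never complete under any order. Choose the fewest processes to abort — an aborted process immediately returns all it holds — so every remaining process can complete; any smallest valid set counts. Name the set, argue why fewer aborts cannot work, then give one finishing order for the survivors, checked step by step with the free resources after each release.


Minimum abort set: task-1.
Key observation: task-8 was stuck for good until task-1 gave back (0, 1, 0); in the order shown it finishes at step 3.
No smaller set exists: with zero aborts the deadlock remains.
One survivor order: task-3, task-7, task-8, task-0. Check, step by step (post-abort pool first):
  pool = (1, 1, 2)
  run task-3 (needs (1, 0, 2), free (1, 1, 2)); after release of (3, 2, 1) the pool is (4, 3, 3)
  run task-7 (needs (2, 0, 2), free (4, 3, 3)); after release of (2, 0, 1) the pool is (6, 3, 4)
  run task-8 (needs (1, 3, 2), free (6, 3, 4)); after release of (1, 3, 1) the pool is (7, 6, 5)
  run task-0 (needs (2, 3, 3), free (7, 6, 5)); after release of (1, 2, 3) the pool is (8, 8, 8)


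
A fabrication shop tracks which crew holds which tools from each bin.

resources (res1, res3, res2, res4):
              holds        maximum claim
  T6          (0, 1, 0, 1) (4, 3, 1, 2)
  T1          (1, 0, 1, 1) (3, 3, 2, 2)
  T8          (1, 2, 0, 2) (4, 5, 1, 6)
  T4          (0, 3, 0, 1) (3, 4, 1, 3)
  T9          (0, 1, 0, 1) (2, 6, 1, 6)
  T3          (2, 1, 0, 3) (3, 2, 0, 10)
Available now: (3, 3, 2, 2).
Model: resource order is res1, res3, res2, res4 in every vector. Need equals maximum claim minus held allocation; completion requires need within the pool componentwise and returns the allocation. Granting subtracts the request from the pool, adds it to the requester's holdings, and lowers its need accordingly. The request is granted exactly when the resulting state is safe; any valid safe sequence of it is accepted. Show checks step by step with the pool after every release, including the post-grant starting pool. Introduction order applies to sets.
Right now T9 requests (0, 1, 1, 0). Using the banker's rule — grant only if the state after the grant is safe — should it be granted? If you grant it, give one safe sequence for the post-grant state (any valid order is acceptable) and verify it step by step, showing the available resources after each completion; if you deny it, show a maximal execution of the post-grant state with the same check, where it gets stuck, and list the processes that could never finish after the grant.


GRANT. The post-grant state is safe; one safe sequence: T4, T1, T8, T9, T3, T6.
Key observation: with (3, 2, 1, 2) left after the transfer, T4 can run at once — the state stays safe.
Check on the post-grant state, step by step:
  pool = (3, 2, 1, 2)
  T4: need (3, 1, 1, 2) fits (3, 2, 1, 2); releases (0, 3, 0, 1), pool now (3, 5, 1, 3)
  T1: need (2, 3, 1, 1) fits (3, 5, 1, 3); releases (1, 0, 1, 1), pool now (4, 5, 2, 4)
  T8: need (3, 3, 1, 4) fits (4, 5, 2, 4); releases (1, 2, 0, 2), pool now (5, 7, 2, 6)
  T9: need (2, 4, 0, 5) fits (5, 7, 2, 6); releases (0, 2, 1, 1), pool now (5, 9, 3, 7)
  T3: need (1, 1, 0, 7) fits (5, 9, 3, 7); releases (2, 1, 0, 3), pool now (7, 10, 3, 10)
  T6: need (4, 2, 1, 1) fits (7, 10, 3, 10); releases (0, 1, 0, 1), pool now (7, 11, 3, 11)


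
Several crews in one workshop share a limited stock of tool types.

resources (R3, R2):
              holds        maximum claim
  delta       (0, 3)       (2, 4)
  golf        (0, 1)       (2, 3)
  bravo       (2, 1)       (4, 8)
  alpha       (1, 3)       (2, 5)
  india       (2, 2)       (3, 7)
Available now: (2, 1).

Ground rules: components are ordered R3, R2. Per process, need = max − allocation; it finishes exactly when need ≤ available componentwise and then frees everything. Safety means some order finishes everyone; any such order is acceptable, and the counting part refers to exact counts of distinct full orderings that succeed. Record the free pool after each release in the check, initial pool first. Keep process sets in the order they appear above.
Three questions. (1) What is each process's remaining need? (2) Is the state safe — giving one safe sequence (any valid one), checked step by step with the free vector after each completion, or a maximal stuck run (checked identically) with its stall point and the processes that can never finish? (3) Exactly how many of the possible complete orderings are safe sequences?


(1) Need matrix, components ordered R3, R2:
  delta: (2, 1)
  golf: (2, 2)
  bravo: (2, 7)
  alpha: (1, 2)
  india: (1, 5)
(2) SAFE. One safe sequence: delta, alpha, golf, bravo, india.
Key observation: the first exact fit in this order is delta — it needs (2, 1) with (2, 1) free, meeting a requested resource to the last unit.
Check, step by step:
  pool = (2, 1)
  run delta (needs (2, 1), free (2, 1)); after release of (0, 3) the pool is (2, 4)
  run alpha (needs (1, 2), free (2, 4)); after release of (1, 3) the pool is (3, 7)
  run golf (needs (2, 2), free (3, 7)); after release of (0, 1) the pool is (3, 8)
  run bravo (needs (2, 7), free (3, 8)); after release of (2, 1) the pool is (5, 9)
  run india (needs (1, 5), free (5, 9)); after release of (2, 2) the pool is (7, 11)
(3) Exactly 10 of the possible complete orderings are safe sequences.


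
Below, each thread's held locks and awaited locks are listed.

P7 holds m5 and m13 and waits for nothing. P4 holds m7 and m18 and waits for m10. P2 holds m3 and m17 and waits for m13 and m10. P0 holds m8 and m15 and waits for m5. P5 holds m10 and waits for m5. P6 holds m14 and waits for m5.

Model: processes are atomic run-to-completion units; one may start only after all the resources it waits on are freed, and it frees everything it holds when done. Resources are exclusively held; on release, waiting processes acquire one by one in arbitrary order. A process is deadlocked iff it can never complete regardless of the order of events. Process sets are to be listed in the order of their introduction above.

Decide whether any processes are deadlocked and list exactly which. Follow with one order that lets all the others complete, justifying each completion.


The deadlocked set is empty.
Key observation: every chain of waits terminates; starting from the processes that wait on nothing, all the rest unlock in turn.
The rest can finish in the order P7, P5, P4, P0, P2, P6.
Check, step by step:
  P7 waits on nothing -> runs at once and releases m5 and m13
  run P5 (all its waits — m5 — are resolved); releases m10
  run P4 (all its waits — m10 — are resolved); releases m7 and m18
  run P0 (all its waits — m5 — are resolved); releases m8 and m15
  run P2 (all its waits — m13 and m10 — are resolved); releases m3 and m17
  run P6 (all its waits — m5 — are resolved); releases m14


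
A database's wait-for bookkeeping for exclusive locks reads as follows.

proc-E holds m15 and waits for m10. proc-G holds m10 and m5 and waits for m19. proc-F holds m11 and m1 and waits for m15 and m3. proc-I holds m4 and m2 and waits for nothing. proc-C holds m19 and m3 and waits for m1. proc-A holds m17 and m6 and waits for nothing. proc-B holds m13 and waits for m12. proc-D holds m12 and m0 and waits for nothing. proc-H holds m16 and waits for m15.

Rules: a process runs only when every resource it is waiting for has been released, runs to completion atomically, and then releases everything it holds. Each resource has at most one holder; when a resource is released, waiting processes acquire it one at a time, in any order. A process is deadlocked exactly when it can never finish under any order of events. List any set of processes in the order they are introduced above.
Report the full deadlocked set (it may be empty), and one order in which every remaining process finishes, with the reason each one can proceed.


Deadlocked set: proc-E, proc-G, proc-F, proc-C and proc-H.
Key observation: the cycle proc-E -> proc-G -> proc-C -> proc-F -> proc-E can never break — each member waits on the next; proc-H waits into the deadlock from upstream.
One completion order for the rest: proc-D, proc-B, proc-A, proc-I.
Check, step by step:
  run proc-D (it waits on nothing); releases m12 and m0
  proc-B: everything it awaited (m12) is free; runs, freeing m13
  run proc-A (it waits on nothing); releases m17 and m6
  run proc-I (it waits on nothing); releases m4 and m2


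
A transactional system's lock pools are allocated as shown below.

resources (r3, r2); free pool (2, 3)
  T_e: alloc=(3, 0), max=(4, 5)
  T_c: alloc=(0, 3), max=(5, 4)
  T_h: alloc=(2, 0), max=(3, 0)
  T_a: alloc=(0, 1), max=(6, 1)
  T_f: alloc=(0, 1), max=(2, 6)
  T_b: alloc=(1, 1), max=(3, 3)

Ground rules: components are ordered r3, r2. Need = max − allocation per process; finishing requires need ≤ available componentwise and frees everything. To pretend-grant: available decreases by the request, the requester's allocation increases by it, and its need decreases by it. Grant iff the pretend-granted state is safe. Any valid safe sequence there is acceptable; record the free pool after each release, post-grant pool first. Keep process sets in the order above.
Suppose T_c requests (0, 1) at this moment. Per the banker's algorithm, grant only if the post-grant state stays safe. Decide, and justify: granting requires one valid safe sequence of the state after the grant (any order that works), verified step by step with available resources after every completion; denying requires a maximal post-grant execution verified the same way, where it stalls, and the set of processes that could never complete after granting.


GRANT — the state after the grant stays safe, e.g. via T_h, T_b, T_c, T_f, T_e, T_a.
Key observation: granting shrinks the pool to (2, 2), yet T_h still fits and the chain goes through.
Check on the post-grant state, step by step:
  pool = (2, 2)
  T_h: need (1, 0) fits (2, 2); releases (2, 0), pool now (4, 2)
  T_b: need (2, 2) fits (4, 2); releases (1, 1), pool now (5, 3)
  T_c: need (5, 0) fits (5, 3); releases (0, 4), pool now (5, 7)
  T_f: need (2, 5) fits (5, 7); releases (0, 1), pool now (5, 8)
  T_e: need (1, 5) fits (5, 8); releases (3, 0), pool now (8, 8)
  T_a: need (6, 0) fits (8, 8); releases (0, 1), pool now (8, 9)


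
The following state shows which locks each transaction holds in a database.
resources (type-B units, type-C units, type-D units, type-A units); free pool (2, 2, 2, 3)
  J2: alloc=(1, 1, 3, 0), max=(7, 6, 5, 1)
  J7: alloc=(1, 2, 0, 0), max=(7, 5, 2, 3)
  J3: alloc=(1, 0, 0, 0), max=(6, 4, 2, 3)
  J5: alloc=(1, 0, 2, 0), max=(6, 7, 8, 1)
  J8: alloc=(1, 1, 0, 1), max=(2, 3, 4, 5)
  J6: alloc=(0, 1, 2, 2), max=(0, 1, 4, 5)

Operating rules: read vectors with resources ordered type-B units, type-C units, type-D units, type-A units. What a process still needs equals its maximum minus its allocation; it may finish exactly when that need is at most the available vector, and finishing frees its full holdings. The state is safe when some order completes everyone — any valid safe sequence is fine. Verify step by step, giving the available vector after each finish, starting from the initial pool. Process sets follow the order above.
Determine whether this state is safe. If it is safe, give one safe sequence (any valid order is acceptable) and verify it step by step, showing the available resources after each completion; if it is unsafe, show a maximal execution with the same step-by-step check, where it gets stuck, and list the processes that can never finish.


The state is UNSAFE.
Key observation: the pool after J6, J8 is (3, 4, 4, 6); every surviving request exceeds it in type-B units, so progress ends there.
A maximal execution: J6, J8 — then nothing else fits. Walking it through:
  pool = (2, 2, 2, 3)
  J6 needs (0, 0, 2, 3) <= (2, 2, 2, 3) -> finishes; pool += (0, 1, 2, 2) = (2, 3, 4, 5)
  J8 needs (1, 2, 4, 4) <= (2, 3, 4, 5) -> finishes; pool += (1, 1, 0, 1) = (3, 4, 4, 6)
  blocked: J2 wants (6, 5, 2, 1), pool (3, 4, 4, 6) — not enough type-B units and type-C units
  blocked: J7 wants (6, 3, 2, 3), pool (3, 4, 4, 6) — not enough type-B units
  blocked: J3 wants (5, 4, 2, 3), pool (3, 4, 4, 6) — not enough type-B units
  blocked: J5 wants (5, 7, 6, 1), pool (3, 4, 4, 6) — not enough type-B units, type-C units and type-D units
Permanently blocked: J2, J7, J3 and J5.


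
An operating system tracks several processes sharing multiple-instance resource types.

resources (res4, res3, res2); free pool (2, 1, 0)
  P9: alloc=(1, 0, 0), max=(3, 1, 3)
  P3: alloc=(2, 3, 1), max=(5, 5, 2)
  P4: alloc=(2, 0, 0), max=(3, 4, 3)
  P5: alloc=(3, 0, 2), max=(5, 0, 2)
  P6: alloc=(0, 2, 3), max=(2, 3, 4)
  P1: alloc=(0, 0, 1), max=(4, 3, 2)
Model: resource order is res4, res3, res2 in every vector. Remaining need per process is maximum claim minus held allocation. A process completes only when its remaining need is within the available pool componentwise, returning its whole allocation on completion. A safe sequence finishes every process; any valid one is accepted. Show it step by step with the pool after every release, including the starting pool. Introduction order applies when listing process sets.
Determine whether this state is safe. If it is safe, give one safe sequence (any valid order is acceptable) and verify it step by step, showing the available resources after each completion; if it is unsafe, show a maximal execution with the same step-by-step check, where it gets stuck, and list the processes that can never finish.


SAFE, for example via the order P5, P6, P3, P9, P1, P4.
Key observation: the order's first zero-slack moment is P5 ((2, 0, 0) needed, (2, 1, 0) free — a requested resource with nothing to spare).
Walking it through:
  pool = (2, 1, 0)
  P5 needs (2, 0, 0) <= (2, 1, 0) -> finishes; pool += (3, 0, 2) = (5, 1, 2)
  P6 needs (2, 1, 1) <= (5, 1, 2) -> finishes; pool += (0, 2, 3) = (5, 3, 5)
  P3 needs (3, 2, 1) <= (5, 3, 5) -> finishes; pool += (2, 3, 1) = (7, 6, 6)
  P9 needs (2, 1, 3) <= (7, 6, 6) -> finishes; pool += (1, 0, 0) = (8, 6, 6)
  P1 needs (4, 3, 1) <= (8, 6, 6) -> finishes; pool += (0, 0, 1) = (8, 6, 7)
  P4 needs (1, 4, 3) <= (8, 6, 7) -> finishes; pool += (2, 0, 0) = (10, 6, 7)


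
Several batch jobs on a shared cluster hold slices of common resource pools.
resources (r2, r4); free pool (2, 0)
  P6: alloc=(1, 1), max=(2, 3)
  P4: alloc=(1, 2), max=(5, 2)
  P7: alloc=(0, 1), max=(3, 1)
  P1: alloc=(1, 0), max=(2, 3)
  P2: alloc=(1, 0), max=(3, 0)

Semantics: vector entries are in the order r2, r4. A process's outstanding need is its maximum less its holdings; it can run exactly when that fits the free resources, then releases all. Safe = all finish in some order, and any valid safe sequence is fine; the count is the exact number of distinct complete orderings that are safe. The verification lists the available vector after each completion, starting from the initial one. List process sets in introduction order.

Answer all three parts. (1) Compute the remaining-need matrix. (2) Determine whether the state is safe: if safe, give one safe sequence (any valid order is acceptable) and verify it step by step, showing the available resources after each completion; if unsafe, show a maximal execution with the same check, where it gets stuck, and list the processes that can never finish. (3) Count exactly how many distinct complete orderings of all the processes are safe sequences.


(1) Outstanding need per process (order r2, r4):
  P6: (1, 2)
  P4: (4, 0)
  P7: (3, 0)
  P1: (1, 3)
  P2: (2, 0)
(2) The state is UNSAFE.
Key observation: after P2, P7 the pool peaks at (3, 1), and each blocked process is short somewhere: P6 on r4; P4 on r2; P1 on r4.
The run P2, P7 cannot be extended any further. Verifying each step:
  pool = (2, 0)
  run P2 (needs (2, 0), free (2, 0)); after release of (1, 0) the pool is (3, 0)
  run P7 (needs (3, 0), free (3, 0)); after release of (0, 1) the pool is (3, 1)
  P6 cannot run: need (1, 2) vs free (3, 1) (insufficient r4)
  P4 cannot run: need (4, 0) vs free (3, 1) (insufficient r2)
  P1 cannot run: need (1, 3) vs free (3, 1) (insufficient r4)
Permanently blocked: P6, P4 and P1.
(3) Exactly 0 of the possible complete orderings are safe sequences.


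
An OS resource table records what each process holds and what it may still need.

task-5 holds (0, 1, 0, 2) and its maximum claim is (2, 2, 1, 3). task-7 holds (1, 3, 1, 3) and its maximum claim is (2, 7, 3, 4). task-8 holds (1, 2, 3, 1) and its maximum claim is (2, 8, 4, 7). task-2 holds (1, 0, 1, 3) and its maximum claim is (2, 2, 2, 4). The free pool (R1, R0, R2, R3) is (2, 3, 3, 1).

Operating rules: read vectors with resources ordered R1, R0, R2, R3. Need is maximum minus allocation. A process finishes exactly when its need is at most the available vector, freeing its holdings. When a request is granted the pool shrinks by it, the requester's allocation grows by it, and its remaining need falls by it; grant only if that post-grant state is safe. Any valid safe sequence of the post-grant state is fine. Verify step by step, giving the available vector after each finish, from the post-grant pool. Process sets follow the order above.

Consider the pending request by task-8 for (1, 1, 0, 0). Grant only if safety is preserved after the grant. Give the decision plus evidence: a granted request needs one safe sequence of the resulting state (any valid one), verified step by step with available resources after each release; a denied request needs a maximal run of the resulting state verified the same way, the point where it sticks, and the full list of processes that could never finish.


DENY: after the grant no complete ordering would exist.
Key observation: once task-2, task-5 finish, the pool peaks at (2, 3, 4, 6) — and every remaining process still needs more R0 than that.
Pretend the grant happened; the run task-2, task-5 goes as far as possible. Verifying each step:
  pool = (1, 2, 3, 1)
  task-2: need (1, 2, 1, 1) fits (1, 2, 3, 1); releases (1, 0, 1, 3), pool now (2, 2, 4, 4)
  task-5: need (2, 1, 1, 1) fits (2, 2, 4, 4); releases (0, 1, 0, 2), pool now (2, 3, 4, 6)
  blocked: task-7 wants (1, 4, 2, 1), pool (2, 3, 4, 6) — not enough R0
  blocked: task-8 wants (0, 5, 1, 6), pool (2, 3, 4, 6) — not enough R0
Post-grant, the permanently blocked set is task-7 and task-8.


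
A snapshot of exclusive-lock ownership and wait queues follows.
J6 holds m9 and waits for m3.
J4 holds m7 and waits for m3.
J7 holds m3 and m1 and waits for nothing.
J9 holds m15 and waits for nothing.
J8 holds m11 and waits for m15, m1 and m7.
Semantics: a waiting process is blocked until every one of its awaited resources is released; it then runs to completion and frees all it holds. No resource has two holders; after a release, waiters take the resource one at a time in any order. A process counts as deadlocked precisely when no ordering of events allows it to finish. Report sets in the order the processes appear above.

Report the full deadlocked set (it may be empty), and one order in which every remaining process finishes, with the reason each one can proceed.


The deadlocked set is empty.
Key observation: although several processes wait, no cycle exists — each chain bottoms out at a free runner.
One completion order for the rest: J7, J6, J9, J4, J8.
Walking it through:
  J7: no waits; runs immediately, freeing m3 and m1
  J6: everything it awaited (m3) is free; runs, freeing m9
  J9: no waits; runs immediately, freeing m15
  J4: everything it awaited (m3) is free; runs, freeing m7
  J8: everything it awaited (m15, m1 and m7) is free; runs, freeing m11
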